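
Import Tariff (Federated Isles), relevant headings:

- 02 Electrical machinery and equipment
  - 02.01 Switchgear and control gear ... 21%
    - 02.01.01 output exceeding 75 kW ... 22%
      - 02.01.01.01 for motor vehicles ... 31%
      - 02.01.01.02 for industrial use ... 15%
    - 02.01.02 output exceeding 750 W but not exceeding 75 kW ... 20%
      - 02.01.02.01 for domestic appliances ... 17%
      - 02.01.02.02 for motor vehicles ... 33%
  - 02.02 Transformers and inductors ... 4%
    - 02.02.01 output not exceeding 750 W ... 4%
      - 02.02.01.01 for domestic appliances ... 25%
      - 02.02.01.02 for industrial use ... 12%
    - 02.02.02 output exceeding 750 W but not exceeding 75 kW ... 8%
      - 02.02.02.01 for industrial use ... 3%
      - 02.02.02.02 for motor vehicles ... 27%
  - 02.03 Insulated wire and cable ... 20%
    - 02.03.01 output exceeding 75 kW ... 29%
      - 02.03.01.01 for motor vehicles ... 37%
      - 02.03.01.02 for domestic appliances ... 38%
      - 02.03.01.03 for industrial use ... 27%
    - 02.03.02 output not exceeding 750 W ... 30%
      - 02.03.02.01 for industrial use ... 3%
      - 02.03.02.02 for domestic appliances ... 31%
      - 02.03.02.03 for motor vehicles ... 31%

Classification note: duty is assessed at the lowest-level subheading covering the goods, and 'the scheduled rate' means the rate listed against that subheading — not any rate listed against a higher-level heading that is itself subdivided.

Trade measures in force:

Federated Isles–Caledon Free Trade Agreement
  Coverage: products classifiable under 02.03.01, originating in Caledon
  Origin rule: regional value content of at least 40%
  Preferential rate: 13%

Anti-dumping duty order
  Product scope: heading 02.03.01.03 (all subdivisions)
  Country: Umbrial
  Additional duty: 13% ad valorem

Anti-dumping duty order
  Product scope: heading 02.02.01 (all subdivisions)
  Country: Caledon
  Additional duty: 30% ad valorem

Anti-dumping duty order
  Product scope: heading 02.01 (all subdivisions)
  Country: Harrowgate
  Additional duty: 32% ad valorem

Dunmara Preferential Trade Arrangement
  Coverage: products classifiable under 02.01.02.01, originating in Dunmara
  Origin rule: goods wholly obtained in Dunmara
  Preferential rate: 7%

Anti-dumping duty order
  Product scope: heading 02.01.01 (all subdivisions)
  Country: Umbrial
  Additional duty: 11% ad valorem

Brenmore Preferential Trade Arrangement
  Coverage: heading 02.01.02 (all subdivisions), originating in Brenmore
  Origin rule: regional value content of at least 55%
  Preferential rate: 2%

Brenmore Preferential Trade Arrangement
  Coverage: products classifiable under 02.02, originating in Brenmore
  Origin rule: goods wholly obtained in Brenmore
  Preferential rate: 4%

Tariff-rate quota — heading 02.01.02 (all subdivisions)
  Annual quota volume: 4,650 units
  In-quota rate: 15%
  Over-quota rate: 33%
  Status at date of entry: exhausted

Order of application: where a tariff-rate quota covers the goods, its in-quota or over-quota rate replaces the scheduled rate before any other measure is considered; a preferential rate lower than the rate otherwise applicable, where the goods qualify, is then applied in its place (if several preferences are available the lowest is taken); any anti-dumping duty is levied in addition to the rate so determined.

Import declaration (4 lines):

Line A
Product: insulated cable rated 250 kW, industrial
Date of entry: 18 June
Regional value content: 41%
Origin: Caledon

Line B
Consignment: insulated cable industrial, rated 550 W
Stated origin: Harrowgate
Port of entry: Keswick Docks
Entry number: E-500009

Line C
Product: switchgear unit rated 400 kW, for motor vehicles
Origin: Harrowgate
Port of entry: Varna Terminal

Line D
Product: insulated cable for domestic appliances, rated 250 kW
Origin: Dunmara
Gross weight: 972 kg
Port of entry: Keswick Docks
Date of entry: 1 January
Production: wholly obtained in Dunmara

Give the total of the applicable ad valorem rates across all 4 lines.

Line A: insulated cable → 02.03; rated 250 kW → 02.03.01; industrial → 02.03.01.03. Scheduled 27%. Caledon agreement on 02.03.01: RVC ≥ 40% → 13% available; preferential 13%. → 13%.
Line B: insulated cable → 02.03; rated 550 W → 02.03.02; industrial → 02.03.02.01. Scheduled 3%. No special measure applies. → 3%.
Line C: switchgear unit → 02.01; rated 400 kW → 02.01.01; for motor vehicles → 02.01.01.01. Scheduled 31%. anti-dumping (Harrowgate, 02.01): +32%; total 31% + 32% = 63%. → 63%.
Line D: insulated cable → 02.03; rated 250 kW → 02.03.01; for domestic appliances → 02.03.01.02. Scheduled 38%. Dunmara agreement on 02.01.02.01: 02.03.01.02 not covered. → 38%.
Sum: 13% + 3% + 63% + 38% = 117%.

117%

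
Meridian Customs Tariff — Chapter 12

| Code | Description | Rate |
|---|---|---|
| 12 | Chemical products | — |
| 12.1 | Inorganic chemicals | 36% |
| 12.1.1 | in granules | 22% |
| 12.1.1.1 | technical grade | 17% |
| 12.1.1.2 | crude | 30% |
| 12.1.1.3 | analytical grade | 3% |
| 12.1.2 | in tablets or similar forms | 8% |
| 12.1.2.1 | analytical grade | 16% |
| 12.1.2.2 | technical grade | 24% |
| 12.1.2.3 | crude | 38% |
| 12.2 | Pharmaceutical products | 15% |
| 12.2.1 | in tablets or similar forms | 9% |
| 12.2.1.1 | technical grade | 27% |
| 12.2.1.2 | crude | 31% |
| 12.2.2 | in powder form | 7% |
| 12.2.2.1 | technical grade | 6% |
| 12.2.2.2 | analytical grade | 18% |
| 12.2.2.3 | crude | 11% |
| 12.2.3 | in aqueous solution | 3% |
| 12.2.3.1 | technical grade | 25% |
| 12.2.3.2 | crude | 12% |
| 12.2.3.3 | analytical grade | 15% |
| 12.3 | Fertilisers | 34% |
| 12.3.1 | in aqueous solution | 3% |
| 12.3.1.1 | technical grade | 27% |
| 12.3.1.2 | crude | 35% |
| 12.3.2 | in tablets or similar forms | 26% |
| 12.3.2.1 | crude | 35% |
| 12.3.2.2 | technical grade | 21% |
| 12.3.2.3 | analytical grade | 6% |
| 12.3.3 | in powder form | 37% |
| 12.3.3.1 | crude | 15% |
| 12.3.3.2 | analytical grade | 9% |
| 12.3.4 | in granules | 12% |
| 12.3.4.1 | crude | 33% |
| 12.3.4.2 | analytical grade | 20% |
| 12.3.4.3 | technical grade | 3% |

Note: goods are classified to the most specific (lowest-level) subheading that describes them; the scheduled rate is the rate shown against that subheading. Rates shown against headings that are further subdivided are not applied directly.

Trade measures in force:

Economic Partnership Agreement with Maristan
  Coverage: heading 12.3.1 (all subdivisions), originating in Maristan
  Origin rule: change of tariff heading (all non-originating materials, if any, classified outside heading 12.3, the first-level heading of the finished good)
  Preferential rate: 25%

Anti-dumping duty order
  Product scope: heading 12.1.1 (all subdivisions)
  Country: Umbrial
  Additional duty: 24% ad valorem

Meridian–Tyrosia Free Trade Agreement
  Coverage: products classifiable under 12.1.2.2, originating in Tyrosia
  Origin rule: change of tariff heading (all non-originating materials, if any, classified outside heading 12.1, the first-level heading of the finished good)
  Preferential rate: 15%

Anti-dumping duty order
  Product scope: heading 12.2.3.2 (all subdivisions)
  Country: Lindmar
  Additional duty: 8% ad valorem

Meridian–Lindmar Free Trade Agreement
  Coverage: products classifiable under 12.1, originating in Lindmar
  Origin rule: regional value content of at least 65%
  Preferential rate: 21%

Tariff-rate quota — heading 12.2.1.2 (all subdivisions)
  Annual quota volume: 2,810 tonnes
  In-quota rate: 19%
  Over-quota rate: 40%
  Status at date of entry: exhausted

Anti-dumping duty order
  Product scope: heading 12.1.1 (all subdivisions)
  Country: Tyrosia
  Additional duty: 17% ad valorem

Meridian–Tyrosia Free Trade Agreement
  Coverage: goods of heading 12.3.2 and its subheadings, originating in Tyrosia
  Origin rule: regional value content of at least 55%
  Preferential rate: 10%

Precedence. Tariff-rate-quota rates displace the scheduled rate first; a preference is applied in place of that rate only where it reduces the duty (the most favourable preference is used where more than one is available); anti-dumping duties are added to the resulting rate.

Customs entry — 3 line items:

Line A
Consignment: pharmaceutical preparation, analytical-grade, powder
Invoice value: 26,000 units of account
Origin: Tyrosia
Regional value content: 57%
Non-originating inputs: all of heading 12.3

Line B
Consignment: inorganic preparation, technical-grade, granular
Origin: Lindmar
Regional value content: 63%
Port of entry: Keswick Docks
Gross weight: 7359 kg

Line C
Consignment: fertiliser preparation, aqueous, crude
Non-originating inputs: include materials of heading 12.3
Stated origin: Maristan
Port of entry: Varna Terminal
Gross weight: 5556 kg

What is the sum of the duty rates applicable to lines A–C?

70%

Line A: pharmaceutical → 12.2; powder → 12.2.2; analytical-grade → 12.2.2.2. Scheduled 18%. Tyrosia agreement on 12.1.2.2: 12.2.2.2 not covered; Tyrosia agreement on 12.3.2: 12.2.2.2 not covered. → 18%.
Line B: inorganic → 12.1; granular → 12.1.1; technical-grade → 12.1.1.1. Scheduled 17%. Lindmar agreement on 12.1: RVC < 65%. → 17%.
Line C: fertiliser → 12.3; aqueous → 12.3.1; crude → 12.3.1.2. Scheduled 35%. Maristan agreement on 12.3.1: CTH not met. → 35%.
Sum: 18% + 17% + 35% = 70%.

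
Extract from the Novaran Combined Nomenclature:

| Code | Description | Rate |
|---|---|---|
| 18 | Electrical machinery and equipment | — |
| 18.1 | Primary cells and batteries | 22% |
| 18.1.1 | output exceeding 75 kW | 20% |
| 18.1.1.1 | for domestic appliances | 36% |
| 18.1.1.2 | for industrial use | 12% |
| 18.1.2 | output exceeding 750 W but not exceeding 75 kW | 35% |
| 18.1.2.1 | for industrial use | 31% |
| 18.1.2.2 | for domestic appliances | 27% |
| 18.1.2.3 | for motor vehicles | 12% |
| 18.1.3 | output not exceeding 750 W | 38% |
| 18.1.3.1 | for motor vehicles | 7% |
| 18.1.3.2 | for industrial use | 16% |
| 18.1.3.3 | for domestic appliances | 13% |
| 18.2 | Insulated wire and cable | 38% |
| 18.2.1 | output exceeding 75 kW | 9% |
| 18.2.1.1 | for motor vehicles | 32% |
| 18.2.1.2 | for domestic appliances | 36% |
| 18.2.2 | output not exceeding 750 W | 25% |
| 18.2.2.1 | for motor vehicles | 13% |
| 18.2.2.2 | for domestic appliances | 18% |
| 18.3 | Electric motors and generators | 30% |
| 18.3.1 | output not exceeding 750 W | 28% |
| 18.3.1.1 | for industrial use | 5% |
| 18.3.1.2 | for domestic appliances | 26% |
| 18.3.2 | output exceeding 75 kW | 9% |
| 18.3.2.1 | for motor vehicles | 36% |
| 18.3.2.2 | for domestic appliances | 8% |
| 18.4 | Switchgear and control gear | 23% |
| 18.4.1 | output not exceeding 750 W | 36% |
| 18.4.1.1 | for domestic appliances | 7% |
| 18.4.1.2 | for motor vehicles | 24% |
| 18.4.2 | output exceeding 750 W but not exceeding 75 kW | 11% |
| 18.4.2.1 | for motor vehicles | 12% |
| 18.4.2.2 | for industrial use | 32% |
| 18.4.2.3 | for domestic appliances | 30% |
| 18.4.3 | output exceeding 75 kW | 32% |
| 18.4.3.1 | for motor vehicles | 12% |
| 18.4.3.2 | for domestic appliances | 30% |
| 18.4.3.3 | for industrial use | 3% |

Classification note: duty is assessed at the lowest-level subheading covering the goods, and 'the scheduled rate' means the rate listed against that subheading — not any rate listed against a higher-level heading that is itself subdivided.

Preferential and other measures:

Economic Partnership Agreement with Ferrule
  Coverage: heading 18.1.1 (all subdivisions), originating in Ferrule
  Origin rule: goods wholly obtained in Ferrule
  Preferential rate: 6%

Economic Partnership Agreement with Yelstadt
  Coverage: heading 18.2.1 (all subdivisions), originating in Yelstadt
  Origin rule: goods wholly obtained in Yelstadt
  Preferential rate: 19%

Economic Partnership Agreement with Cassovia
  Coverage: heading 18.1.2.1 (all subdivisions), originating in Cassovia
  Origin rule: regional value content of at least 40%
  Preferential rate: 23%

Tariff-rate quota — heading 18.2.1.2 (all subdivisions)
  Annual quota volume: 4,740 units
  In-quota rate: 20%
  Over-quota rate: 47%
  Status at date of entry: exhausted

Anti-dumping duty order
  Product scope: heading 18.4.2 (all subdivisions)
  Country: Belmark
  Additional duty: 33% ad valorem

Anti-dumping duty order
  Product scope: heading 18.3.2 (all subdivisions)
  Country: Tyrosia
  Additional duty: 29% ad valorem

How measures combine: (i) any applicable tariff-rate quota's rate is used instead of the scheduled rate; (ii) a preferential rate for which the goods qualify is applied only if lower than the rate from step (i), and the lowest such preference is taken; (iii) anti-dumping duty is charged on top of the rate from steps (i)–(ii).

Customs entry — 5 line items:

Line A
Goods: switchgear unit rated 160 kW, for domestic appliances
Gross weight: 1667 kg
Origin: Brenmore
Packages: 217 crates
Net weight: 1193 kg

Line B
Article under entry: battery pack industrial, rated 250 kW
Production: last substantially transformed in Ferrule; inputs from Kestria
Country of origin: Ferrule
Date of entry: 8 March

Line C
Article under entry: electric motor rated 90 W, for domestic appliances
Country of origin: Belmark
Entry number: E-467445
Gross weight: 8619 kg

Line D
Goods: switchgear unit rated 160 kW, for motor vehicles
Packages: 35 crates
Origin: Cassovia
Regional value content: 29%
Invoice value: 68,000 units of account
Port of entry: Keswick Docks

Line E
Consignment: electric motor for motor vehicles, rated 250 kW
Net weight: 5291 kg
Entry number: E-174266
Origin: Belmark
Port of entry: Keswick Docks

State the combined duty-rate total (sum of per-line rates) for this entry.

Line A: switchgear unit → 18.4; rated 160 kW → 18.4.3; for domestic appliances → 18.4.3.2. Scheduled 30%. No special measure applies. → 30%.
Line B: battery pack → 18.1; rated 250 kW → 18.1.1; industrial → 18.1.1.2. Scheduled 12%. Ferrule agreement on 18.1.1: not wholly obtained. → 12%.
Line C: electric motor → 18.3; rated 90 W → 18.3.1; for domestic appliances → 18.3.1.2. Scheduled 26%. No special measure applies. → 26%.
Line D: switchgear unit → 18.4; rated 160 kW → 18.4.3; for motor vehicles → 18.4.3.1. Scheduled 12%. Cassovia agreement on 18.1.2.1: 18.4.3.1 not covered. → 12%.
Line E: electric motor → 18.3; rated 250 kW → 18.3.2; for motor vehicles → 18.3.2.1. Scheduled 36%. No special measure applies. → 36%.
Sum: 30% + 12% + 26% + 12% + 36% = 116%.

116%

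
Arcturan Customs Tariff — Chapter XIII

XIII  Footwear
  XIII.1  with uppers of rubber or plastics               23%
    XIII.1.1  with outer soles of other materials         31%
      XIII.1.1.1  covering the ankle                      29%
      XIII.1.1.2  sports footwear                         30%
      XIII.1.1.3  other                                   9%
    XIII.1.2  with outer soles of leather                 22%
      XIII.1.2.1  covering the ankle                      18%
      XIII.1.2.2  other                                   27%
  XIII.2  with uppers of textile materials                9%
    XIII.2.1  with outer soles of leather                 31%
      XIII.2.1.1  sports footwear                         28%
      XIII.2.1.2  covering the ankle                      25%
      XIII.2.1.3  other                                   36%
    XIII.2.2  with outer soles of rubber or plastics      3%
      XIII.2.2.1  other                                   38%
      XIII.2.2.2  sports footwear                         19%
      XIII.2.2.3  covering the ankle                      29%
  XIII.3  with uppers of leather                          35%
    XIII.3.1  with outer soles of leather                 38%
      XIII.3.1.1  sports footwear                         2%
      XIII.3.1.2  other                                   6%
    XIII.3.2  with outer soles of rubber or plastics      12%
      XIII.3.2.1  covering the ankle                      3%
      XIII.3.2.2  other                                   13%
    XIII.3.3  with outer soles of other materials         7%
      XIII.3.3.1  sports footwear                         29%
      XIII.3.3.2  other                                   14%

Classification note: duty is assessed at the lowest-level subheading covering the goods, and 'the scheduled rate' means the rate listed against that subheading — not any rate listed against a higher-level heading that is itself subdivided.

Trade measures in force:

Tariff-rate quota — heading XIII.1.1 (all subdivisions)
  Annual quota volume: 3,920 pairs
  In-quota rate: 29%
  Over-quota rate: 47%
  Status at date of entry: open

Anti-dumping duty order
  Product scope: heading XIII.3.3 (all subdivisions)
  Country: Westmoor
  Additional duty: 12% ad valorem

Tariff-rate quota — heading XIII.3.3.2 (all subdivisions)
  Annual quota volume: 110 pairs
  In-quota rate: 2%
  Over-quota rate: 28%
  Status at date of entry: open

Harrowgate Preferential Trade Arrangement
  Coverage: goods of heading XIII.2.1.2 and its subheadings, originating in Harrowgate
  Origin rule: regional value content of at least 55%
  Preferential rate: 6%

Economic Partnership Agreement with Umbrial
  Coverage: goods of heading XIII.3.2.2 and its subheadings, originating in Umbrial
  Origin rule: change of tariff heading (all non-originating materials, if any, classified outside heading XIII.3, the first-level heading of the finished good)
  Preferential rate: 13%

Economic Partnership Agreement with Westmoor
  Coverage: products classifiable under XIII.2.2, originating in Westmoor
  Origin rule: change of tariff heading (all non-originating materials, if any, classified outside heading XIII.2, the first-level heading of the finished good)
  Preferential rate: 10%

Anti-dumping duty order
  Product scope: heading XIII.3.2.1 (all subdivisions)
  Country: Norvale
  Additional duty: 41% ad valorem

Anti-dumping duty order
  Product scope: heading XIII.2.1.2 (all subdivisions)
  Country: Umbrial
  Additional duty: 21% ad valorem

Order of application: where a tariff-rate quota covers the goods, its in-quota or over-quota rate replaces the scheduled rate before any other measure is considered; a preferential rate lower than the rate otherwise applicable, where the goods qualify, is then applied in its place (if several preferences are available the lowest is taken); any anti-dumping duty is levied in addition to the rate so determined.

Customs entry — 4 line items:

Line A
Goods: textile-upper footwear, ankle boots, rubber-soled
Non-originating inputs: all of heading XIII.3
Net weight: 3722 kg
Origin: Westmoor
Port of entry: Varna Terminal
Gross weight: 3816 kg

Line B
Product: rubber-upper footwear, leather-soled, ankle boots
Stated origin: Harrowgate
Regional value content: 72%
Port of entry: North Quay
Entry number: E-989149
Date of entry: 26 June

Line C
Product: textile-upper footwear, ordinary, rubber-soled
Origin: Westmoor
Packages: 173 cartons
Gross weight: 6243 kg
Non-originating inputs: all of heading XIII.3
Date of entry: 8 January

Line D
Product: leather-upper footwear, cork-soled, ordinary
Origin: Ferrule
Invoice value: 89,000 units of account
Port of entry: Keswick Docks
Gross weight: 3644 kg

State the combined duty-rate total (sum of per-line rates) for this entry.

40%

Line A: textile-upper → XIII.2; rubber-soled → XIII.2.2; ankle boots → XIII.2.2.3. Scheduled 29%. Westmoor agreement on XIII.2.2: CTH met → 10% available; preferential 10%. → 10%.
Line B: rubber-upper → XIII.1; leather-soled → XIII.1.2; ankle boots → XIII.1.2.1. Scheduled 18%. Harrowgate agreement on XIII.2.1.2: XIII.1.2.1 not covered. → 18%.
Line C: textile-upper → XIII.2; rubber-soled → XIII.2.2; ordinary → XIII.2.2.1. Scheduled 38%. Westmoor agreement on XIII.2.2: CTH met → 10% available; preferential 10%. → 10%.
Line D: leather-upper → XIII.3; cork-soled → XIII.3.3; ordinary → XIII.3.3.2. Scheduled 14%. quota on XIII.3.3.2 open → in-quota 2%. → 2%.
Sum: 10% + 18% + 10% + 2% = 40%.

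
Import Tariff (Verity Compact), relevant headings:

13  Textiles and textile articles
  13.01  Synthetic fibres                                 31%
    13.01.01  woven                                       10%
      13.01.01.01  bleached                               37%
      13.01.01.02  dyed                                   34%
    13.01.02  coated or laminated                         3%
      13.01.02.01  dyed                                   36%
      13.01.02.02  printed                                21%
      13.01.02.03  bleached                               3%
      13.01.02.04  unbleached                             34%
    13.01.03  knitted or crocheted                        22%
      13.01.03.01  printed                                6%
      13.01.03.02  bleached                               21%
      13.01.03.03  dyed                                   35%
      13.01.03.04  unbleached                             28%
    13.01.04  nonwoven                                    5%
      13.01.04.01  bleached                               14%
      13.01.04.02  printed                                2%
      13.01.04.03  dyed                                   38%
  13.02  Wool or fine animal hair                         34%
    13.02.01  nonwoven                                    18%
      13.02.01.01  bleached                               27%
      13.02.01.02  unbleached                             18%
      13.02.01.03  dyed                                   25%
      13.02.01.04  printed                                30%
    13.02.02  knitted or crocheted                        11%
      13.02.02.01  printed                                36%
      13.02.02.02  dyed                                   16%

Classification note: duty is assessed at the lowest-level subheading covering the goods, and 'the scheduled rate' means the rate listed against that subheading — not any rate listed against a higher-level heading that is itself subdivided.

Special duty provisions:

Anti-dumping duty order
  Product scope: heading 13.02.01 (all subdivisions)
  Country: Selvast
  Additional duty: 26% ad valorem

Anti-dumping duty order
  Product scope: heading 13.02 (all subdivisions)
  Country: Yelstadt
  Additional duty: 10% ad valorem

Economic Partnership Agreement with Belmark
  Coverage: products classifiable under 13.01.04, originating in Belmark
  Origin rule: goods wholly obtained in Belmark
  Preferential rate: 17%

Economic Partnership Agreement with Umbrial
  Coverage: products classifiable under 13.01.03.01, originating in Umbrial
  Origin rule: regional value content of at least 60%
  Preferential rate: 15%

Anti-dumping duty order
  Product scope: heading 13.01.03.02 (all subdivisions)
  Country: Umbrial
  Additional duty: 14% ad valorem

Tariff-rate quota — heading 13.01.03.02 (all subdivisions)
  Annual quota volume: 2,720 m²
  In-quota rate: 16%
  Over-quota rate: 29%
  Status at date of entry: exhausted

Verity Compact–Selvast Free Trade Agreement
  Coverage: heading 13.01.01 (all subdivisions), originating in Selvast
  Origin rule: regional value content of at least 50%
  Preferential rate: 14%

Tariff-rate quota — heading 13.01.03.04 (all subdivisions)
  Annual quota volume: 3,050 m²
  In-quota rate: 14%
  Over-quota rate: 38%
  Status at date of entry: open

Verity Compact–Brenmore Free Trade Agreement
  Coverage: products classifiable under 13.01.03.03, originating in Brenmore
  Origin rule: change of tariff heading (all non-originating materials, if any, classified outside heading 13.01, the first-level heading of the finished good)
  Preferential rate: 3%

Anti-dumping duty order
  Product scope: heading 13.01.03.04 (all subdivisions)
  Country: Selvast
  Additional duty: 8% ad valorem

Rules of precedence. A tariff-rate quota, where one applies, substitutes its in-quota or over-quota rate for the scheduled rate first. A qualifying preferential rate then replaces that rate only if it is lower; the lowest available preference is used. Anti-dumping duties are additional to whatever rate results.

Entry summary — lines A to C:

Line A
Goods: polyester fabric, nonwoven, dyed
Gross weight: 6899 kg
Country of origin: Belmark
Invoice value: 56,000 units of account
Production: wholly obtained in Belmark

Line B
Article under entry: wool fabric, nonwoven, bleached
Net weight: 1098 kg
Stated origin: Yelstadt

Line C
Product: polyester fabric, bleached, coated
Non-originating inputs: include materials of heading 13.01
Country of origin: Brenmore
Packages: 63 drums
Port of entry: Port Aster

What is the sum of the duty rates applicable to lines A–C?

Line A: polyester → 13.01; nonwoven → 13.01.04; dyed → 13.01.04.03. Scheduled 38%. Belmark agreement on 13.01.04: wholly obtained → 17% available; preferential 17%. → 17%.
Line B: wool → 13.02; nonwoven → 13.02.01; bleached → 13.02.01.01. Scheduled 27%. anti-dumping (Yelstadt, 13.02): +10%; total 27% + 10% = 37%. → 37%.
Line C: polyester → 13.01; coated → 13.01.02; bleached → 13.01.02.03. Scheduled 3%. Brenmore agreement on 13.01.03.03: 13.01.02.03 not covered. → 3%.
Sum: 17% + 37% + 3% = 57%.

57%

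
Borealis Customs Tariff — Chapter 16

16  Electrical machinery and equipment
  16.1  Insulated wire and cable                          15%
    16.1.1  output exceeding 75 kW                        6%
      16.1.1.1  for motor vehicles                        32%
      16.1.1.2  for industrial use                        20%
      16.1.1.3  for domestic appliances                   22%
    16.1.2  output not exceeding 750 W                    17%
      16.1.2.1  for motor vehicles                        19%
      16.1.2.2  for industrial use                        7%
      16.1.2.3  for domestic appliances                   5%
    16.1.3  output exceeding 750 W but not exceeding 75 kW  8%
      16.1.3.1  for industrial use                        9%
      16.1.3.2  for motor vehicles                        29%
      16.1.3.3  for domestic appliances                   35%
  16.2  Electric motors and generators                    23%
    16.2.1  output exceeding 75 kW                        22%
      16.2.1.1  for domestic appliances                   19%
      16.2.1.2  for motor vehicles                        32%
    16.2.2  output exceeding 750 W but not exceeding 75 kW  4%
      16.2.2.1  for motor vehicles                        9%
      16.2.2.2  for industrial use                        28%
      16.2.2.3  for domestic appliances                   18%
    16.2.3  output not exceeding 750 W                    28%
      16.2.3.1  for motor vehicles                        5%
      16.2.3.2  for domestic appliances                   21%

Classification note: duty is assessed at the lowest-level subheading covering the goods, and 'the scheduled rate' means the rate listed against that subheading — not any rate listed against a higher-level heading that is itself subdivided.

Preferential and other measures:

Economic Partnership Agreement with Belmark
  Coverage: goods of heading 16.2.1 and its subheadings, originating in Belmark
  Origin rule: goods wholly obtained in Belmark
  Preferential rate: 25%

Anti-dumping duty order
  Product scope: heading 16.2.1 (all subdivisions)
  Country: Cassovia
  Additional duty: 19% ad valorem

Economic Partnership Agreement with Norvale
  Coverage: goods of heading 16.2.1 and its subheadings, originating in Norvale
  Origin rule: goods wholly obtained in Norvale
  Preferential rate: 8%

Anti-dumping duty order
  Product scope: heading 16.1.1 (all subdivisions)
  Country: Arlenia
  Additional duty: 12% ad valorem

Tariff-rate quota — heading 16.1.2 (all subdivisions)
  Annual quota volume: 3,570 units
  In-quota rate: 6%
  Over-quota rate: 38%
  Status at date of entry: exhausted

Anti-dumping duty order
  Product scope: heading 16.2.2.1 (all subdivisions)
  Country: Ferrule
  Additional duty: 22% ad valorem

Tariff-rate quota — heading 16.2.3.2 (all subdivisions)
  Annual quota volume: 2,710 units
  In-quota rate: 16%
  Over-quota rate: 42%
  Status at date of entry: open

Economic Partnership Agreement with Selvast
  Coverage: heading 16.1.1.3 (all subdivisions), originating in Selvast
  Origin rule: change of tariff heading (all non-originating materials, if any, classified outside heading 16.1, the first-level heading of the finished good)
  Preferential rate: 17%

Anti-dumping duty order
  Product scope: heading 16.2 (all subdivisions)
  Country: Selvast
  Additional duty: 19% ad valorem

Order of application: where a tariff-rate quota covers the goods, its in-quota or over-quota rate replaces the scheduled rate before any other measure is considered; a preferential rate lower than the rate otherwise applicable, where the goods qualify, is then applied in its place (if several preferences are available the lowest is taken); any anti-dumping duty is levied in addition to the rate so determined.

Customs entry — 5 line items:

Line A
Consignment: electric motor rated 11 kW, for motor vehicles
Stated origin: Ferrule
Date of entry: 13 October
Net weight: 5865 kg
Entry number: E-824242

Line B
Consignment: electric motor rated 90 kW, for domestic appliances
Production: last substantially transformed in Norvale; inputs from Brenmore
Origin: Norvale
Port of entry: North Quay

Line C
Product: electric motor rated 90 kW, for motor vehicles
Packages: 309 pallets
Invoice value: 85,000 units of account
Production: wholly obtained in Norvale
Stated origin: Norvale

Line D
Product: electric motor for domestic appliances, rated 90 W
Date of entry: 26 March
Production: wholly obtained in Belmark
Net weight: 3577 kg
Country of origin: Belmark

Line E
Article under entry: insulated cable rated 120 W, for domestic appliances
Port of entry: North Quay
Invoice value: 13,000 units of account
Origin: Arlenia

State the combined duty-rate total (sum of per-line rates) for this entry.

Line A: electric motor → 16.2; rated 11 kW → 16.2.2; for motor vehicles → 16.2.2.1. Scheduled 9%. anti-dumping (Ferrule, 16.2.2.1): +22%; total 9% + 22% = 31%. → 31%.
Line B: electric motor → 16.2; rated 90 kW → 16.2.1; for domestic appliances → 16.2.1.1. Scheduled 19%. Norvale agreement on 16.2.1: not wholly obtained. → 19%.
Line C: electric motor → 16.2; rated 90 kW → 16.2.1; for motor vehicles → 16.2.1.2. Scheduled 32%. Norvale agreement on 16.2.1: wholly obtained → 8% available; preferential 8%. → 8%.
Line D: electric motor → 16.2; rated 90 W → 16.2.3; for domestic appliances → 16.2.3.2. Scheduled 21%. quota on 16.2.3.2 open → in-quota 16%; Belmark agreement on 16.2.1: 16.2.3.2 not covered. → 16%.
Line E: insulated cable → 16.1; rated 120 W → 16.1.2; for domestic appliances → 16.1.2.3. Scheduled 5%. quota on 16.1.2 exhausted → over-quota 38%. → 38%.
Sum: 31% + 19% + 8% + 16% + 38% = 112%.

112%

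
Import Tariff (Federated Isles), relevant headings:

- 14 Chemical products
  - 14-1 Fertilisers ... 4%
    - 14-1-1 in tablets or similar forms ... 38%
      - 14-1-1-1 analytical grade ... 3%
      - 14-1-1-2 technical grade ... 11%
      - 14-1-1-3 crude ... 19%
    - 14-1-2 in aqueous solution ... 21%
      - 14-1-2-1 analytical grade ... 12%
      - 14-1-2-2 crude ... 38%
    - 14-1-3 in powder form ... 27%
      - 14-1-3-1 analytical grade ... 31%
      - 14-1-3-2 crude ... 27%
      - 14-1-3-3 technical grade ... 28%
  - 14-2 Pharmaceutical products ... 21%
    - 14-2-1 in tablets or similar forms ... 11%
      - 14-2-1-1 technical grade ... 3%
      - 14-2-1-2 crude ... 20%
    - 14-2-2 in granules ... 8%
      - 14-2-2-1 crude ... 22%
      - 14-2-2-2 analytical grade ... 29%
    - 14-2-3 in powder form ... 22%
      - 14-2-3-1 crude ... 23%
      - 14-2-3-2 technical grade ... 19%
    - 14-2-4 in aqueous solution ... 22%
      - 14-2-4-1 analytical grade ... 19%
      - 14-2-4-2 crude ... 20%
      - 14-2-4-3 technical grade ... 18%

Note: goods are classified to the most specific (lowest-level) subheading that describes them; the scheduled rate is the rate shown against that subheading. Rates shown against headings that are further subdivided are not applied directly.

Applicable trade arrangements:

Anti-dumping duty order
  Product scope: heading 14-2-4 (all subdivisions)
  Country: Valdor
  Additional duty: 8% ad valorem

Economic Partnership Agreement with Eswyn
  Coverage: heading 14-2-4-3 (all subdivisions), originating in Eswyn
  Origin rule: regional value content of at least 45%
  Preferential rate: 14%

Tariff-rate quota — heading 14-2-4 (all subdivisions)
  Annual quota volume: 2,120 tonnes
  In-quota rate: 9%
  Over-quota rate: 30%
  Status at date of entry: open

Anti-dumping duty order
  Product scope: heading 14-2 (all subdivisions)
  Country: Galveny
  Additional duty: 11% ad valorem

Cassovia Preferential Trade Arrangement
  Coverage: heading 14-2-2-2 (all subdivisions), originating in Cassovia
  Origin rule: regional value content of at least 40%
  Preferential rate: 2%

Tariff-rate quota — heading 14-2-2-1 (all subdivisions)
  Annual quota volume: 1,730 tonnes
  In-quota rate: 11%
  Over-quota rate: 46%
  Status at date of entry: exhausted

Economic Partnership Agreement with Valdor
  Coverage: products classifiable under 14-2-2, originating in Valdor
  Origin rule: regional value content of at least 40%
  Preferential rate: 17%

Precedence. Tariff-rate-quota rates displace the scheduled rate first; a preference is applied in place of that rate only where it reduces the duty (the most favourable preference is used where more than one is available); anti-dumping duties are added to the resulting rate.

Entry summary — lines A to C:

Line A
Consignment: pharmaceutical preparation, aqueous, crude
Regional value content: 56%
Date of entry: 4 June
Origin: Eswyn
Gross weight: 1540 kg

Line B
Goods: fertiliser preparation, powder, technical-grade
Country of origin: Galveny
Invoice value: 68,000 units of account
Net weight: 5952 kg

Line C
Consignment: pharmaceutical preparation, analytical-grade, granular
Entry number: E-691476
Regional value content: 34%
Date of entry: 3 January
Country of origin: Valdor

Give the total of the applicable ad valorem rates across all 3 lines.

66%

Line A: pharmaceutical → 14-2; aqueous → 14-2-4; crude → 14-2-4-2. Scheduled 20%. quota on 14-2-4 open → in-quota 9%; Eswyn agreement on 14-2-4-3: 14-2-4-2 not covered. → 9%.
Line B: fertiliser → 14-1; powder → 14-1-3; technical-grade → 14-1-3-3. Scheduled 28%. No special measure applies. → 28%.
Line C: pharmaceutical → 14-2; granular → 14-2-2; analytical-grade → 14-2-2-2. Scheduled 29%. Valdor agreement on 14-2-2: RVC < 40%. → 29%.
Sum: 9% + 28% + 29% = 66%.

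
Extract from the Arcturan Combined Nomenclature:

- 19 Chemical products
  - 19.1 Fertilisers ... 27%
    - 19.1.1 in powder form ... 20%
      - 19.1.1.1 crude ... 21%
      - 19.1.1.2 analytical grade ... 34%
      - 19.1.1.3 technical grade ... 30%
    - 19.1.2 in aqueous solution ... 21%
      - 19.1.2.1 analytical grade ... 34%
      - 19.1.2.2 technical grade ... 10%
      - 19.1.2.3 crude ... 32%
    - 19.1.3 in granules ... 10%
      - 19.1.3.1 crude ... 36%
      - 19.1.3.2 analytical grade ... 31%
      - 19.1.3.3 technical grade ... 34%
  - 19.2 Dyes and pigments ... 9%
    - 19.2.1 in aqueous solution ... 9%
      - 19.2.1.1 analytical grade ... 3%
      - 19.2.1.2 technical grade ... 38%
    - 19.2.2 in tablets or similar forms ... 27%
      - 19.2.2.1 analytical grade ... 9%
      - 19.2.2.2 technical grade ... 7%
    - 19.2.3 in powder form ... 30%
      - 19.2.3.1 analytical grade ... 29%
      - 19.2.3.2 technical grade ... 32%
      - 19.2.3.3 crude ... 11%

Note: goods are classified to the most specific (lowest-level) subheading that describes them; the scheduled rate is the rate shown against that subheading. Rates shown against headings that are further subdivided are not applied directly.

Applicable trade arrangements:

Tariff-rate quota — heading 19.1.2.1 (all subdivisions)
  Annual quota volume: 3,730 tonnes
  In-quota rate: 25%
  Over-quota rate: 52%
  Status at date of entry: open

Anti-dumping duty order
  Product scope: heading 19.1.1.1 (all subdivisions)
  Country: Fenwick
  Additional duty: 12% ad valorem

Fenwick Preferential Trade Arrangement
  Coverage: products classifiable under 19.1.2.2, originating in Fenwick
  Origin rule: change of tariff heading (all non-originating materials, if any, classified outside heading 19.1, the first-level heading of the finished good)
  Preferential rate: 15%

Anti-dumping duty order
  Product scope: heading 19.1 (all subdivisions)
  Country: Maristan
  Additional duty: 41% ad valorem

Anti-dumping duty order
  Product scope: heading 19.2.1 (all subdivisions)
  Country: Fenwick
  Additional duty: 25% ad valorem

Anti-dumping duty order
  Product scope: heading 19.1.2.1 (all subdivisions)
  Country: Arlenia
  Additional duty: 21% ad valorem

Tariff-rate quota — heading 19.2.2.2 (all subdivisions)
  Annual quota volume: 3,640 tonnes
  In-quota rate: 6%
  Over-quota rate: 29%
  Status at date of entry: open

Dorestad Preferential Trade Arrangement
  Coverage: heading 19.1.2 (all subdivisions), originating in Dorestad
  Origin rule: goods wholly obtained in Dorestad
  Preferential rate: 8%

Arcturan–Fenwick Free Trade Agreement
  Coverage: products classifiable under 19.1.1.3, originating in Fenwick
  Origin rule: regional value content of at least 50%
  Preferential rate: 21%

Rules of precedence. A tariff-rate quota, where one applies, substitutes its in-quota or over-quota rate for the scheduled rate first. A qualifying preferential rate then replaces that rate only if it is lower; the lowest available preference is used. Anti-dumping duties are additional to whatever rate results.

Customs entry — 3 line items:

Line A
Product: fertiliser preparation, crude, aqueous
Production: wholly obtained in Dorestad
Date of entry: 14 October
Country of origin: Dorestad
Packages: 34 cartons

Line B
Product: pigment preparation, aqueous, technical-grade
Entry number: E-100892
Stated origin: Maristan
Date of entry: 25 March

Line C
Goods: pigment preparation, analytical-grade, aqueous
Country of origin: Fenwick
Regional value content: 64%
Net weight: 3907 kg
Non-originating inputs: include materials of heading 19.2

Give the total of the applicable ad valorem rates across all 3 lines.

74%

Line A: fertiliser → 19.1; aqueous → 19.1.2; crude → 19.1.2.3. Scheduled 32%. Dorestad agreement on 19.1.2: wholly obtained → 8% available; preferential 8%. → 8%.
Line B: pigment → 19.2; aqueous → 19.2.1; technical-grade → 19.2.1.2. Scheduled 38%. No special measure applies. → 38%.
Line C: pigment → 19.2; aqueous → 19.2.1; analytical-grade → 19.2.1.1. Scheduled 3%. Fenwick agreement on 19.1.2.2: 19.2.1.1 not covered; Fenwick agreement on 19.1.1.3: 19.2.1.1 not covered; anti-dumping (Fenwick, 19.2.1): +25%; total 3% + 25% = 28%. → 28%.
Sum: 8% + 38% + 28% = 74%.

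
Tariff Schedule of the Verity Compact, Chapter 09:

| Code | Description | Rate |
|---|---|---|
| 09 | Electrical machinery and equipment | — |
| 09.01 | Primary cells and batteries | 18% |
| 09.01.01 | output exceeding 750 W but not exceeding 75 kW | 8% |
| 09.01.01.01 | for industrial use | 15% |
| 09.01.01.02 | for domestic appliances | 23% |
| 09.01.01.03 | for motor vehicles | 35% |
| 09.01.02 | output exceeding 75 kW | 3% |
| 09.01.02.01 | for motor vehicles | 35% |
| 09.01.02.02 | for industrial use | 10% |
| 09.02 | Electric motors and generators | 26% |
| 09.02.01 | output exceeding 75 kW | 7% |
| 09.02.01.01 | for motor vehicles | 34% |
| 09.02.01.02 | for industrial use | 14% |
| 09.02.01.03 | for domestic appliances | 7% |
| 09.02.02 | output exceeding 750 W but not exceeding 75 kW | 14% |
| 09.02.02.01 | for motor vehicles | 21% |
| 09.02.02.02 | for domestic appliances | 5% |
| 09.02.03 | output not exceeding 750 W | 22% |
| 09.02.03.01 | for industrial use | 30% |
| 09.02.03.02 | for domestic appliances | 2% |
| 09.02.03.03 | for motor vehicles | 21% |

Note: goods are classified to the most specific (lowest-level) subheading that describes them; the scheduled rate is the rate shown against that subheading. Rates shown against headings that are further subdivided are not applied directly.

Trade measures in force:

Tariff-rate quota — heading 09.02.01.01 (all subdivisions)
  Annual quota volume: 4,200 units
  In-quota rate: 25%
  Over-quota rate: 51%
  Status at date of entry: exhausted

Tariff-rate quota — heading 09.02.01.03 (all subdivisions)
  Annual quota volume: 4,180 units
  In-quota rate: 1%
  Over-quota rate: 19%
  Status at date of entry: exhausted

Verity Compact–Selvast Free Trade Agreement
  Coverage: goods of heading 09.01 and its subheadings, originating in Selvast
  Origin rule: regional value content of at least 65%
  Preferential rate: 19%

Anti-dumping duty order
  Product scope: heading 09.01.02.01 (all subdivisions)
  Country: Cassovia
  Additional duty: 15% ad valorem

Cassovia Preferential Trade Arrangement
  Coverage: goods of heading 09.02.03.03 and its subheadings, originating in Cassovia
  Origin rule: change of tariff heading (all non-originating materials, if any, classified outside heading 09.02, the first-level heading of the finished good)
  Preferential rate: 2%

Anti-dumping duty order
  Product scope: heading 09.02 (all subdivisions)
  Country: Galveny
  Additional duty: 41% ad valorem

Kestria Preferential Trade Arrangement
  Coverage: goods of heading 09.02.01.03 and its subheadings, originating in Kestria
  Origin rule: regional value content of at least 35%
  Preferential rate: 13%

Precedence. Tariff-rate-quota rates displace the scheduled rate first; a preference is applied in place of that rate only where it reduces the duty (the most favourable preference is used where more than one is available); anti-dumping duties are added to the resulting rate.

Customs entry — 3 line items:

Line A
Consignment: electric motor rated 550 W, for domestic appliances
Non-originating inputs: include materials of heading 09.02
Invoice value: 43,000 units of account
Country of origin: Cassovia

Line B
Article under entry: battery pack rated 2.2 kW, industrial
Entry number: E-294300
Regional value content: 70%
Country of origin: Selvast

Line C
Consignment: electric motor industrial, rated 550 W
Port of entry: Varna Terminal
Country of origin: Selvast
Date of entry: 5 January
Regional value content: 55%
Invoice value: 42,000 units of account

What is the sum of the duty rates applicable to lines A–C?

47%

Line A: electric motor → 09.02; rated 550 W → 09.02.03; for domestic appliances → 09.02.03.02. Scheduled 2%. Cassovia agreement on 09.02.03.03: 09.02.03.02 not covered. → 2%.
Line B: battery pack → 09.01; rated 2.2 kW → 09.01.01; industrial → 09.01.01.01. Scheduled 15%. Selvast agreement on 09.01: RVC ≥ 65% → 19% available; preference 19% not lower than 15% → no reduction. → 15%.
Line C: electric motor → 09.02; rated 550 W → 09.02.03; industrial → 09.02.03.01. Scheduled 30%. Selvast agreement on 09.01: 09.02.03.01 not covered. → 30%.
Sum: 2% + 15% + 30% = 47%.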